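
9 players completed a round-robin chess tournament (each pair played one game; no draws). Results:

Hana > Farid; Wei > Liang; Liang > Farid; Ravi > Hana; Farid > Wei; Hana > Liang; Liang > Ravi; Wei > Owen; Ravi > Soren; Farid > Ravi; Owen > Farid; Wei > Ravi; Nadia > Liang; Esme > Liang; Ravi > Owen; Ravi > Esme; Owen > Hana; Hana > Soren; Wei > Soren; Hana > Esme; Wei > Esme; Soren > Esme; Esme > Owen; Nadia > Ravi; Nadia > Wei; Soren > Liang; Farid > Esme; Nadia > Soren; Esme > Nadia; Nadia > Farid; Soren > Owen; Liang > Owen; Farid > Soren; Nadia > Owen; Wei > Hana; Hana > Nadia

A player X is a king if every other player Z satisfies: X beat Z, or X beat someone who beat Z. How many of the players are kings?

6

Ravi cannot reach Wei in two steps.
Farid reaches everyone (king).
Owen reaches everyone (king).
Esme reaches everyone (king).
Wei reaches everyone (king).
Soren cannot reach Wei in two steps.
Hana reaches everyone (king).
Liang cannot reach Nadia in two steps.
Nadia reaches everyone (king).
Kings: Farid, Owen, Esme, Wei, Hana, Nadia — 6.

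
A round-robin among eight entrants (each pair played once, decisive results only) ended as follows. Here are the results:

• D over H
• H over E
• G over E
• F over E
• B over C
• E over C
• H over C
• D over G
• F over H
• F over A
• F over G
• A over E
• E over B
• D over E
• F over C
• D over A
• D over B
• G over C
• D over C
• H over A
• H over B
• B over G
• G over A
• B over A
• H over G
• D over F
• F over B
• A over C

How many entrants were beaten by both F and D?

F beat: A, B, C, E, G, H.
D beat: A, B, C, E, F, G, H.
Both beat: A, B, C, E, G, H — 6.

6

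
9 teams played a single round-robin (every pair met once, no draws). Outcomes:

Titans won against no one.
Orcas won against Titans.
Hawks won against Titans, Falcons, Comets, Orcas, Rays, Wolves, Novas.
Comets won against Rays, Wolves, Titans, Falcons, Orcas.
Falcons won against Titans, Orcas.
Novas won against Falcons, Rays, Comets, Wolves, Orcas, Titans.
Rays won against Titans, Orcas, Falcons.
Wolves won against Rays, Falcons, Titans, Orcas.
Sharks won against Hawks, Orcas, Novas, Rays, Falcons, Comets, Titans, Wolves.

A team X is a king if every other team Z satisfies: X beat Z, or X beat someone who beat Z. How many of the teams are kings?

Rays cannot reach Sharks, Hawks, Wolves, Comets, Novas in two steps.
Sharks reaches everyone (king).
Falcons cannot reach Rays, Sharks, Hawks, Wolves, Comets, Novas in two steps.
Orcas cannot reach Rays, Sharks, Falcons, Hawks, Wolves, Comets, Novas in two steps.
Titans cannot reach Rays, Sharks, Falcons, Orcas, Hawks, Wolves, Comets, Novas in two steps.
Hawks cannot reach Sharks in two steps.
Wolves cannot reach Sharks, Hawks, Comets, Novas in two steps.
Comets cannot reach Sharks, Hawks, Novas in two steps.
Novas cannot reach Sharks, Hawks in two steps.
Kings: Sharks — 1.

1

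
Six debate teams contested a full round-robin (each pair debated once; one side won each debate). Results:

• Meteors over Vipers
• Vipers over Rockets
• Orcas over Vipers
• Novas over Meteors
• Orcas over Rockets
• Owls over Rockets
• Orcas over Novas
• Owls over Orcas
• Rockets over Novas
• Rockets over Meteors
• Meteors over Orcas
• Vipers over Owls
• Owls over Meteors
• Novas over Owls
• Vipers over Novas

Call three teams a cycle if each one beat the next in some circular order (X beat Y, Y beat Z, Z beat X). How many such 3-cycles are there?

Win totals: Vipers 3, Orcas 3, Rockets 2, Owls 3, Novas 2, Meteors 2.
A team with w wins dominates both others in C(w,2) triples; summing gives 3 + 3 + 1 + 3 + 1 + 1 = 12 transitive triples.
Total triples C(6,3) = 20, so cyclic triples = 20 − 12 = 8.

8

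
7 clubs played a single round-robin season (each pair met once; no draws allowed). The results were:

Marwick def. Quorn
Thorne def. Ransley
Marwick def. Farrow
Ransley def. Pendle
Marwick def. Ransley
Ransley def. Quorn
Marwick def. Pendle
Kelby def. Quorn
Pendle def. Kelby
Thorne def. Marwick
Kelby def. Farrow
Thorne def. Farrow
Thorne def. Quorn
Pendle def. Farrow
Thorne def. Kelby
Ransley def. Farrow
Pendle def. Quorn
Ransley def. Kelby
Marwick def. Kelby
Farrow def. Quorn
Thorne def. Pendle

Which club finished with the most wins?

Win totals: Ransley 4, Marwick 5, Pendle 3, Thorne 6, Quorn 0, Kelby 2, Farrow 1.
Thorne leads with 6 wins (next highest: 5).

Thorne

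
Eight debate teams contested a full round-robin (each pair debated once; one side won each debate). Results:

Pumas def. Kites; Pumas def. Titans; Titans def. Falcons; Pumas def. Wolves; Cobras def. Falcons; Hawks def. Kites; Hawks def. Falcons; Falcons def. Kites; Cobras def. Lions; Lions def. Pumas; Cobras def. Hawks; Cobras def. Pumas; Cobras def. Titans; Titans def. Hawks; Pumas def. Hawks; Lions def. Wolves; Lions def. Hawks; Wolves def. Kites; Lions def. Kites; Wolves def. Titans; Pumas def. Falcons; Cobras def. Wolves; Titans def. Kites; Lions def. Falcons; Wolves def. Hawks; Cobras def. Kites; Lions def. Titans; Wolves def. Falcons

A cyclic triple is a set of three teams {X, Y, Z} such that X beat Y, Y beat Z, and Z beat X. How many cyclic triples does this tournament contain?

Win totals: Hawks 2, Titans 3, Pumas 5, Falcons 1, Kites 0, Wolves 4, Cobras 7, Lions 6.
A team with w wins dominates both others in C(w,2) triples; summing gives 1 + 3 + 10 + 0 + 0 + 6 + 21 + 15 = 56 transitive triples.
Total triples C(8,3) = 56, so cyclic triples = 56 − 56 = 0.

0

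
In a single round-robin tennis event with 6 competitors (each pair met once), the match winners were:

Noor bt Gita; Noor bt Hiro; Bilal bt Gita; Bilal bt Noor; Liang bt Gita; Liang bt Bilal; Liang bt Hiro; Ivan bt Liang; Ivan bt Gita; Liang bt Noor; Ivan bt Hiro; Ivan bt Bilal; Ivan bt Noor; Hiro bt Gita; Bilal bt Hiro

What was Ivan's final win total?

5

Ivan's results: beat Hiro, Noor, Bilal, Gita, Liang; lost to no one.
That is 5 wins.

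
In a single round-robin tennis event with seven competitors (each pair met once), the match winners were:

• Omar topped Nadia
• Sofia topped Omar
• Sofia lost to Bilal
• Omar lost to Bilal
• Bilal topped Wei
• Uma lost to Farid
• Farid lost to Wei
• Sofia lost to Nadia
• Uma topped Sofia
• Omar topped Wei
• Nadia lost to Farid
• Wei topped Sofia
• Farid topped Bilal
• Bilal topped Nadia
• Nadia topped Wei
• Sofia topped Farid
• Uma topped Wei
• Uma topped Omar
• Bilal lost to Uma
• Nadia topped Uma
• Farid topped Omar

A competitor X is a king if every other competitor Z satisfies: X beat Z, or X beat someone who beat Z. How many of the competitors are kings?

6

Omar cannot reach Bilal in two steps.
Wei reaches everyone (king).
Farid reaches everyone (king).
Uma reaches everyone (king).
Bilal reaches everyone (king).
Nadia reaches everyone (king).
Sofia reaches everyone (king).
Kings: Wei, Farid, Uma, Bilal, Nadia, Sofia — 6.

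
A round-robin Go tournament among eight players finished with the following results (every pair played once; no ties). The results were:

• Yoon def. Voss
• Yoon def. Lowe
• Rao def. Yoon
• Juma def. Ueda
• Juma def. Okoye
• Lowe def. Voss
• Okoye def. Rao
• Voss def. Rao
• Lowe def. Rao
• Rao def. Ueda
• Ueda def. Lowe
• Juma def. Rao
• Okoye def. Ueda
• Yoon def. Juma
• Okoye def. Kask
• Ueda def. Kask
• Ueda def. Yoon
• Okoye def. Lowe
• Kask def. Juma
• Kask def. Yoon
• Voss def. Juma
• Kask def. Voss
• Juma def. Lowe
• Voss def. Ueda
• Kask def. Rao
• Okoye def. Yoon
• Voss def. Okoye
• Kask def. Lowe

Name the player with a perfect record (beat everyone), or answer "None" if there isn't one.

None

Highest win total is Okoye with 5 (out of 7 possible).
Okoye lost to Juma, Voss, so no player went undefeated.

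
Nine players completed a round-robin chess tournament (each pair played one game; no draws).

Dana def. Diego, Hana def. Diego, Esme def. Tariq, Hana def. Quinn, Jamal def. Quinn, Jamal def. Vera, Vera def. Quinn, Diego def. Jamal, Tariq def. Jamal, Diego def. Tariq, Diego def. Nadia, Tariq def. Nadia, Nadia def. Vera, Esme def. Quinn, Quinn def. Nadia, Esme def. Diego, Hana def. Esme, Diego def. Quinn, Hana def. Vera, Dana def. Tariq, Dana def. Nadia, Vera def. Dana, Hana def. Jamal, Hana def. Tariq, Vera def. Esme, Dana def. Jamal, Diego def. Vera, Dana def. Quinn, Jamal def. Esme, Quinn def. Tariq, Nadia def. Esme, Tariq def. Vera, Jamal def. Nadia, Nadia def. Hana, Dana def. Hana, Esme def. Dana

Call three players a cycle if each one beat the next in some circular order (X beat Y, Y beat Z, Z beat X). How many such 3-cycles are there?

Win totals: Jamal 4, Hana 6, Vera 3, Tariq 3, Nadia 3, Esme 4, Quinn 2, Dana 6, Diego 5.
A player with w wins dominates both others in C(w,2) triples; summing gives 6 + 15 + 3 + 3 + 3 + 6 + 1 + 15 + 10 = 62 transitive triples.
Total triples C(9,3) = 84, so cyclic triples = 84 − 62 = 22.

22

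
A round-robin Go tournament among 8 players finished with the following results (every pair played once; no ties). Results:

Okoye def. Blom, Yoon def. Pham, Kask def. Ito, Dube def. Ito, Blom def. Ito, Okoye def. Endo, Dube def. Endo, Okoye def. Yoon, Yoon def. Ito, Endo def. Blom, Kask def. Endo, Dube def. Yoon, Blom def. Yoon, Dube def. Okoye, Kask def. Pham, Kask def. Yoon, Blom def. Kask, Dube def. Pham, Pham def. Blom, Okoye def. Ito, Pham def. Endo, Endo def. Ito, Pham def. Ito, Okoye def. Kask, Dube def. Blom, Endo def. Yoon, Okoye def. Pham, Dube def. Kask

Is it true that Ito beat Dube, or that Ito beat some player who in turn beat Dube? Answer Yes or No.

No

Ito did not beat Dube directly.
Ito beat no one, so there is no intermediate player.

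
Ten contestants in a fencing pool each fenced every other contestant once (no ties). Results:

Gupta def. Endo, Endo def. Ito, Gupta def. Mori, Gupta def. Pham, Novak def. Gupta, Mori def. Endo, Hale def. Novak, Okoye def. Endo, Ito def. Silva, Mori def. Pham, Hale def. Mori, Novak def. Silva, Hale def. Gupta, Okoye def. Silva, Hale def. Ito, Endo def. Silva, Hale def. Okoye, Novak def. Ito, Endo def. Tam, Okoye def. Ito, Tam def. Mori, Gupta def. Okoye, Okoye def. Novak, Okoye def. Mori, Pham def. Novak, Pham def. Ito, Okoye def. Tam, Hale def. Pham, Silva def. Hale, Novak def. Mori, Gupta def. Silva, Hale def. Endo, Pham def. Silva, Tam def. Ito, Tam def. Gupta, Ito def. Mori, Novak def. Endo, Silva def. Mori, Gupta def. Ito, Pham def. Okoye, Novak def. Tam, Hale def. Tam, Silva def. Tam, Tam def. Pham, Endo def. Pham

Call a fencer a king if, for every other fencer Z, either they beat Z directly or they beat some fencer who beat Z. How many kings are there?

7

Pham reaches everyone (king).
Gupta reaches everyone (king).
Endo reaches everyone (king).
Okoye reaches everyone (king).
Tam cannot reach Hale in two steps.
Ito cannot reach Gupta, Okoye, Novak in two steps.
Mori cannot reach Gupta, Hale in two steps.
Novak reaches everyone (king).
Hale reaches everyone (king).
Silva reaches everyone (king).
Kings: Pham, Gupta, Endo, Okoye, Novak, Hale, Silva — 7.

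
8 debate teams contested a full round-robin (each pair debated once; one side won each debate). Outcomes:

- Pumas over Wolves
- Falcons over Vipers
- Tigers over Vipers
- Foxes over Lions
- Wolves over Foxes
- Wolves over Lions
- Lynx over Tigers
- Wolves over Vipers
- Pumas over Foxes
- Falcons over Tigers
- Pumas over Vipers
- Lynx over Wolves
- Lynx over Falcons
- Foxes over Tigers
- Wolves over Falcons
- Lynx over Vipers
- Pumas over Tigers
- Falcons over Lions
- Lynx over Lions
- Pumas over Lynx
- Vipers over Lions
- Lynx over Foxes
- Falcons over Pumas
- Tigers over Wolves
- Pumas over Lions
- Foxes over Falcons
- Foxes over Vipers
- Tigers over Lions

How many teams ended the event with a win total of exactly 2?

0

Win totals: Tigers 3, Lions 0, Vipers 1, Wolves 4, Falcons 4, Lynx 6, Pumas 6, Foxes 4.
No team has exactly 2 wins.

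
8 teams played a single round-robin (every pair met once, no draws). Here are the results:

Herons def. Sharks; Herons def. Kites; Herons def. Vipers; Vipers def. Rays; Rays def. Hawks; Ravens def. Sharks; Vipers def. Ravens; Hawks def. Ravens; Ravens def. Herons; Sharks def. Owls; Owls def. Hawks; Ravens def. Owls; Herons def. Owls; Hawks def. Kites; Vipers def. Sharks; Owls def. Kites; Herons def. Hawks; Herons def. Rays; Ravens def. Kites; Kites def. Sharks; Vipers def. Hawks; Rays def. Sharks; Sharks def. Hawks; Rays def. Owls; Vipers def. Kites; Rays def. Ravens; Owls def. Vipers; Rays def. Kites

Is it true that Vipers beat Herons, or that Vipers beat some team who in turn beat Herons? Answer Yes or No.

Yes

Vipers did not beat Herons directly.
Vipers beat Hawks, Rays, Ravens, Sharks, Kites. Of those, Ravens beat Herons.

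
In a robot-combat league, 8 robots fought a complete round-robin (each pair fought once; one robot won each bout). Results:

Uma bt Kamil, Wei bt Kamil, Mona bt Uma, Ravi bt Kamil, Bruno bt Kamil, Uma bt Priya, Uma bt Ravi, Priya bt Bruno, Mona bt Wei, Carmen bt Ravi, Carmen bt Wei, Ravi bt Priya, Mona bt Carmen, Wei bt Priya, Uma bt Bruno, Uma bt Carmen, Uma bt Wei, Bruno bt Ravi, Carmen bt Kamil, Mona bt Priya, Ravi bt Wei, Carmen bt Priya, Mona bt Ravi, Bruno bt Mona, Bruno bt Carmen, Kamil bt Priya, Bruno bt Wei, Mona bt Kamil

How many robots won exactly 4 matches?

Win totals: Uma 6, Mona 6, Wei 2, Bruno 5, Kamil 1, Ravi 3, Carmen 4, Priya 1.
Exactly 4: Carmen — 1 robot.

1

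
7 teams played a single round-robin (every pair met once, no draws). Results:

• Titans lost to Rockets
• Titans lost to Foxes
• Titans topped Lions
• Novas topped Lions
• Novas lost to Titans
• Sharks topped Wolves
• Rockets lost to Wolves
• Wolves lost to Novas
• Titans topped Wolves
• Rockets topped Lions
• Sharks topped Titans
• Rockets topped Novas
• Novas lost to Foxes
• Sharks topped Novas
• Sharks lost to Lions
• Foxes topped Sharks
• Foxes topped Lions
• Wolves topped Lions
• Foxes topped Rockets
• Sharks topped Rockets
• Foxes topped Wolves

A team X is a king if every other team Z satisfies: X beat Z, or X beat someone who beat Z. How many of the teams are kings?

1

Novas cannot reach Titans, Foxes in two steps.
Rockets cannot reach Foxes in two steps.
Titans cannot reach Foxes in two steps.
Lions cannot reach Foxes in two steps.
Sharks cannot reach Foxes in two steps.
Wolves cannot reach Foxes in two steps.
Foxes reaches everyone (king).
Kings: Foxes — 1.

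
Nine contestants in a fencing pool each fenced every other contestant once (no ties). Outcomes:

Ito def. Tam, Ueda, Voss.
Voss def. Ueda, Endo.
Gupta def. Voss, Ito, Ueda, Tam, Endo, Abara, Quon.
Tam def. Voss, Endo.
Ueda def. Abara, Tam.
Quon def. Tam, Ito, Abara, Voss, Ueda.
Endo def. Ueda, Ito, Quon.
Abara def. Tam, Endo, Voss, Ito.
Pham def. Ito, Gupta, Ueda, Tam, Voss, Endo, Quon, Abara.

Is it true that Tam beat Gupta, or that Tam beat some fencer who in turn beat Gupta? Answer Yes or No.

No

Tam did not beat Gupta directly.
Tam beat Voss, Endo, but each of them lost to Gupta. No two-step path.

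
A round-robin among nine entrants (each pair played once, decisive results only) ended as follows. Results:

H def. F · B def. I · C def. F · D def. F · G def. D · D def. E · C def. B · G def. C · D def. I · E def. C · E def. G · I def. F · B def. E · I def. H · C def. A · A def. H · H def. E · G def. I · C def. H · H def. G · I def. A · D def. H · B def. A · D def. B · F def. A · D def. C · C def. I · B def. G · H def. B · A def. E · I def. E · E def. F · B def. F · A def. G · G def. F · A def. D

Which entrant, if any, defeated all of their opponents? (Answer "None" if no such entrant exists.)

None

Highest win total is D with 6 (out of 8 possible).
D lost to A, G, so no entrant went undefeated.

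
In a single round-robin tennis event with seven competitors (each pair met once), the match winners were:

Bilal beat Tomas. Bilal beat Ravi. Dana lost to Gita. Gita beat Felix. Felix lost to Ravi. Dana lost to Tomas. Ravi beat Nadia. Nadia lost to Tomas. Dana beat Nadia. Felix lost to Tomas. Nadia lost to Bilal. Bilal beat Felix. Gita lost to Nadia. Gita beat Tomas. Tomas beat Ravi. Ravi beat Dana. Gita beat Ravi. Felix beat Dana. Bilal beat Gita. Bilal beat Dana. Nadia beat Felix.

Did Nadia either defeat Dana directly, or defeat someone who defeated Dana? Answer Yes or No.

Nadia did not beat Dana directly.
Nadia beat Gita, Felix. Of those, Gita beat Dana.

Yes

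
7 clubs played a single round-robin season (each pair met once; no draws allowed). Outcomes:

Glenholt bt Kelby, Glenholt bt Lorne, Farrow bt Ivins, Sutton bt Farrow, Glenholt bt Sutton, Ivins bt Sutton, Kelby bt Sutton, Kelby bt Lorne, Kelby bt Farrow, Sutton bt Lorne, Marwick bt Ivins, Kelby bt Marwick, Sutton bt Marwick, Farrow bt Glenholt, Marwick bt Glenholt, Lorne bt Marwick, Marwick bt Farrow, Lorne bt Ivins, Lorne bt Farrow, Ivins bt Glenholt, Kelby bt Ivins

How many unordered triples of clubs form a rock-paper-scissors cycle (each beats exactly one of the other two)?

11

Win totals: Kelby 5, Farrow 2, Lorne 3, Sutton 3, Ivins 2, Marwick 3, Glenholt 3.
A club with w wins dominates both others in C(w,2) triples; summing gives 10 + 1 + 3 + 3 + 1 + 3 + 3 = 24 transitive triples.
Total triples C(7,3) = 35, so cyclic triples = 35 − 24 = 11.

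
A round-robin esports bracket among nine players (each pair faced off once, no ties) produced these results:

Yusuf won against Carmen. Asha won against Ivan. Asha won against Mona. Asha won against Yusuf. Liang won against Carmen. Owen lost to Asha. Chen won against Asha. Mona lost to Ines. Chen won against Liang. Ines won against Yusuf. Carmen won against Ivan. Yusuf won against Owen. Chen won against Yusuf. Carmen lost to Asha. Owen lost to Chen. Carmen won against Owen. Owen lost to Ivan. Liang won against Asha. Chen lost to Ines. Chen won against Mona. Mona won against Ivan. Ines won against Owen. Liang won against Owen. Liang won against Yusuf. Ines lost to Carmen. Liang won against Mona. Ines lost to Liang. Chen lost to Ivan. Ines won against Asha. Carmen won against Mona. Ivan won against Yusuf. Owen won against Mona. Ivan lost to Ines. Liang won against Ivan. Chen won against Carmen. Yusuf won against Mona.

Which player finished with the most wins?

Liang

Win totals: Asha 5, Ivan 3, Yusuf 3, Chen 6, Carmen 4, Mona 1, Owen 1, Liang 7, Ines 6.
Liang leads with 7 wins (next highest: 6).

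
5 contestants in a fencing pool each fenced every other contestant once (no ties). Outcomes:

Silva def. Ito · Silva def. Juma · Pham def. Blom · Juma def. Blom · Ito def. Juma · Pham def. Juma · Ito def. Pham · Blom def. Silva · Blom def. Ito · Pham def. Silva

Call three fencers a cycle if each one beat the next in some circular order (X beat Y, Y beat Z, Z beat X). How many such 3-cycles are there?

Win totals: Silva 2, Pham 3, Ito 2, Juma 1, Blom 2.
A fencer with w wins dominates both others in C(w,2) triples; summing gives 1 + 3 + 1 + 0 + 1 = 6 transitive triples.
Total triples C(5,3) = 10, so cyclic triples = 10 − 6 = 4.

4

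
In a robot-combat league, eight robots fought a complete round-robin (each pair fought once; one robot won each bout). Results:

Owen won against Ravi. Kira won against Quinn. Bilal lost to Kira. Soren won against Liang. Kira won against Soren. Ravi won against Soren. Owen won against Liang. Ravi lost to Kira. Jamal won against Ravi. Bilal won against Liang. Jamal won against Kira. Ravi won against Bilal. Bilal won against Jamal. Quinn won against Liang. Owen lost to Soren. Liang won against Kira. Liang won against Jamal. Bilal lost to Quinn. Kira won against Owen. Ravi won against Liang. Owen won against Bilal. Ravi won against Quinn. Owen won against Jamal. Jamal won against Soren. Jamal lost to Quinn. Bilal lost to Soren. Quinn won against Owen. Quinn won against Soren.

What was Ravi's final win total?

4

Ravi's results: beat Soren, Liang, Quinn, Bilal; lost to Jamal, Kira, Owen.
That is 4 wins.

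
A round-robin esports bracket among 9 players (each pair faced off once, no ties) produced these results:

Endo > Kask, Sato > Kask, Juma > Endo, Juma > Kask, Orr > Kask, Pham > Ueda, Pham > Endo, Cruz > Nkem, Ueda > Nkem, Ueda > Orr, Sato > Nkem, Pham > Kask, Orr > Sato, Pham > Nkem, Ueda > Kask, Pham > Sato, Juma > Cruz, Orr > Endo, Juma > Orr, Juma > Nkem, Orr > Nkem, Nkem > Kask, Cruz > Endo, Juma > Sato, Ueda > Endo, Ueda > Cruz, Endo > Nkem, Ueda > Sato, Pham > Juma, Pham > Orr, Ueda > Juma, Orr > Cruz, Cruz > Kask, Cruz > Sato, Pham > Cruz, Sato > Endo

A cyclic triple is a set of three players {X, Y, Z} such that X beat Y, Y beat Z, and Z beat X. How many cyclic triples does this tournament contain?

0

Win totals: Sato 3, Pham 8, Ueda 7, Kask 0, Orr 5, Endo 2, Nkem 1, Cruz 4, Juma 6.
A player with w wins dominates both others in C(w,2) triples; summing gives 3 + 28 + 21 + 0 + 10 + 1 + 0 + 6 + 15 = 84 transitive triples.
Total triples C(9,3) = 84, so cyclic triples = 84 − 84 = 0.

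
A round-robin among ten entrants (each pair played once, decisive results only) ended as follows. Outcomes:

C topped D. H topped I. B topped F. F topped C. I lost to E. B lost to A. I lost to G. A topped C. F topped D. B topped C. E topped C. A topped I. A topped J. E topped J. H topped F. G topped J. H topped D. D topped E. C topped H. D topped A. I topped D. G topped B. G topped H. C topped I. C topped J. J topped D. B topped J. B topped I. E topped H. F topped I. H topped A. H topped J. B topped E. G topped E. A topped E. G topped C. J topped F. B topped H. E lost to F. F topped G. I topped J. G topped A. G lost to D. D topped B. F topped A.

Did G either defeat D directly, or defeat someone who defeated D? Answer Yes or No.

Yes

G did not beat D directly.
G beat A, B, C, E, H, I, J. Of those, C beat D.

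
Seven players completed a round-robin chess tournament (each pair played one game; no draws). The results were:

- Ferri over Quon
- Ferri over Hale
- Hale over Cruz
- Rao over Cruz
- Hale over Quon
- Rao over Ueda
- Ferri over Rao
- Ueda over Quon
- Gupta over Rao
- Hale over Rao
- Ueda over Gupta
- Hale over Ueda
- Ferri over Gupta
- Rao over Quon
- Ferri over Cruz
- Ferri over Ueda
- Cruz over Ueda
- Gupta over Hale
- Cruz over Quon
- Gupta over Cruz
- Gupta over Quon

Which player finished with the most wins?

Win totals: Rao 3, Ferri 6, Hale 4, Gupta 4, Cruz 2, Ueda 2, Quon 0.
Ferri leads with 6 wins (next highest: 4).

Ferri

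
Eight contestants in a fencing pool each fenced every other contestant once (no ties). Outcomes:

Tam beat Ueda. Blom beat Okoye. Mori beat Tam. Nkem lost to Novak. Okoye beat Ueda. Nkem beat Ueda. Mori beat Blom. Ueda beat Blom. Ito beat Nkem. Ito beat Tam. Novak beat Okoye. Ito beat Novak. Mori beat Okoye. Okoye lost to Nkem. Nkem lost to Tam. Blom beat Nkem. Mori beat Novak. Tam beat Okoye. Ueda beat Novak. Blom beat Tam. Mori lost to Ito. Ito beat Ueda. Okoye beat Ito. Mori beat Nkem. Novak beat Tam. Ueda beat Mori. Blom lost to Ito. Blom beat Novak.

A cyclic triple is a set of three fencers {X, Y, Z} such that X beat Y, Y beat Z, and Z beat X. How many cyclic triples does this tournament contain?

14

Win totals: Okoye 2, Mori 5, Ito 6, Nkem 2, Novak 3, Ueda 3, Blom 4, Tam 3.
A fencer with w wins dominates both others in C(w,2) triples; summing gives 1 + 10 + 15 + 1 + 3 + 3 + 6 + 3 = 42 transitive triples.
Total triples C(8,3) = 56, so cyclic triples = 56 − 42 = 14.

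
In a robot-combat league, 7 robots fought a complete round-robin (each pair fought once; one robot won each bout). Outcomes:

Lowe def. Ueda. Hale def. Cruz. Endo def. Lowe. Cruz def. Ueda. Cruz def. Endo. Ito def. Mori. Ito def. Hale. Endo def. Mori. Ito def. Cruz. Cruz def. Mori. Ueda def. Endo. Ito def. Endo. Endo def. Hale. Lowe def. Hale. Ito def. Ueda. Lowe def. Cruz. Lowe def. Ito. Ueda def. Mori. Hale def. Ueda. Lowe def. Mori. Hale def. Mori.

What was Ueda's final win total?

2

Ueda's results: beat Endo, Mori; lost to Lowe, Ito, Hale, Cruz.
That is 2 wins.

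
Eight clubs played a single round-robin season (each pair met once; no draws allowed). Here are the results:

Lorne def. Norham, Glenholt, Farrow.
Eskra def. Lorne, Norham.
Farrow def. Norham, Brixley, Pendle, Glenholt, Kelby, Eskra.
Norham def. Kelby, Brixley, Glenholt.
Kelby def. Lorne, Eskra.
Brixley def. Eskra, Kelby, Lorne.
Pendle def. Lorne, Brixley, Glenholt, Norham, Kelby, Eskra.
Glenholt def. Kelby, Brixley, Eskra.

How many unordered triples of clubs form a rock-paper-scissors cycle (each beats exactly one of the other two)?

Win totals: Glenholt 3, Norham 3, Kelby 2, Lorne 3, Brixley 3, Pendle 6, Eskra 2, Farrow 6.
A club with w wins dominates both others in C(w,2) triples; summing gives 3 + 3 + 1 + 3 + 3 + 15 + 1 + 15 = 44 transitive triples.
Total triples C(8,3) = 56, so cyclic triples = 56 − 44 = 12.

12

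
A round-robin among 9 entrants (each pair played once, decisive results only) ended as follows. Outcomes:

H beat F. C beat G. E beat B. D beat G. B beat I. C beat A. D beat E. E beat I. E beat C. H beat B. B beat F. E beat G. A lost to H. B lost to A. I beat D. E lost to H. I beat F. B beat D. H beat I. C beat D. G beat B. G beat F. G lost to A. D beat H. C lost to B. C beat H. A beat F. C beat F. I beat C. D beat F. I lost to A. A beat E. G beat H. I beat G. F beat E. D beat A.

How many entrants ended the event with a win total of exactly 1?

Win totals: A 5, B 4, C 5, D 5, E 4, F 1, G 3, H 5, I 4.
Exactly 1: F — 1 entrant.

1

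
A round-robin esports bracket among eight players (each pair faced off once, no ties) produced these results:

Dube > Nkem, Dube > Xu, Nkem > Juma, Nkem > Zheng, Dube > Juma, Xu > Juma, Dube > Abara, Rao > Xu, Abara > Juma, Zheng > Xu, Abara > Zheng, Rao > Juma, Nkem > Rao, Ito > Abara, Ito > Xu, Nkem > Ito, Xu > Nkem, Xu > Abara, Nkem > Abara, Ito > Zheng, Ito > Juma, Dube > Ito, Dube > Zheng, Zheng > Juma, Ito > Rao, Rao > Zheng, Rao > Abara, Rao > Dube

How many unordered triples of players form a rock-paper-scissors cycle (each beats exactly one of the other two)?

Win totals: Rao 5, Juma 0, Abara 2, Zheng 2, Ito 5, Nkem 5, Dube 6, Xu 3.
A player with w wins dominates both others in C(w,2) triples; summing gives 10 + 0 + 1 + 1 + 10 + 10 + 15 + 3 = 50 transitive triples.
Total triples C(8,3) = 56, so cyclic triples = 56 − 50 = 6.

6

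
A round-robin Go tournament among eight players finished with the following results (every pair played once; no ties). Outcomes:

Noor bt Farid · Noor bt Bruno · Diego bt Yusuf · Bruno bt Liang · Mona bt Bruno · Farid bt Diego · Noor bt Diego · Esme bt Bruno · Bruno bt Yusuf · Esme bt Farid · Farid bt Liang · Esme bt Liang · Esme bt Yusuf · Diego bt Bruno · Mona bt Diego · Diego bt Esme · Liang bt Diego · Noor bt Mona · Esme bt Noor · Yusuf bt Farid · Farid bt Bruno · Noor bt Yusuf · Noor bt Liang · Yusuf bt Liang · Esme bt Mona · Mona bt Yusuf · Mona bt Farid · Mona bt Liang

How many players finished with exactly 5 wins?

Win totals: Esme 6, Diego 3, Bruno 2, Yusuf 2, Mona 5, Noor 6, Liang 1, Farid 3.
Exactly 5: Mona — 1 player.

1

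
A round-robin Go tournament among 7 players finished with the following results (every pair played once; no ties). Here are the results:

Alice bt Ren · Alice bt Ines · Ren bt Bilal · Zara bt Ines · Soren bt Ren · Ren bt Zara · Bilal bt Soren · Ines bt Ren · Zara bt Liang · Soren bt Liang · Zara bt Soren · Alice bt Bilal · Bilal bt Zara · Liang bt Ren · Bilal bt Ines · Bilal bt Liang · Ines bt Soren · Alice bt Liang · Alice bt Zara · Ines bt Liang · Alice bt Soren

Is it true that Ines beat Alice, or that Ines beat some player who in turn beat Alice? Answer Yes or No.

No

Ines did not beat Alice directly.
Ines beat Soren, Liang, Ren, but each of them lost to Alice. No two-step path.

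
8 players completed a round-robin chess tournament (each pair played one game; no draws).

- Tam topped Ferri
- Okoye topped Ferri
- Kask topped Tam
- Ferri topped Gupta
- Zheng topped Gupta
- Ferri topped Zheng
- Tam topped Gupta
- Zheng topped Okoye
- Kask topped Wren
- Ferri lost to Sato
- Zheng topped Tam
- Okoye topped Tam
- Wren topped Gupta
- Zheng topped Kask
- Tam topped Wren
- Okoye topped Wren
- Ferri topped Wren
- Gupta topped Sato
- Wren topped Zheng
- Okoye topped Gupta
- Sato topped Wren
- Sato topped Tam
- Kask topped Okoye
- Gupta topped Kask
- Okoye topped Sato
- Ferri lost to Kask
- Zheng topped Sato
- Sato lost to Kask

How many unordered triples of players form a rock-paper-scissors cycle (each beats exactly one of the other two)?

Win totals: Zheng 5, Tam 3, Sato 3, Okoye 5, Gupta 2, Ferri 3, Kask 5, Wren 2.
A player with w wins dominates both others in C(w,2) triples; summing gives 10 + 3 + 3 + 10 + 1 + 3 + 10 + 1 = 41 transitive triples.
Total triples C(8,3) = 56, so cyclic triples = 56 − 41 = 15.

15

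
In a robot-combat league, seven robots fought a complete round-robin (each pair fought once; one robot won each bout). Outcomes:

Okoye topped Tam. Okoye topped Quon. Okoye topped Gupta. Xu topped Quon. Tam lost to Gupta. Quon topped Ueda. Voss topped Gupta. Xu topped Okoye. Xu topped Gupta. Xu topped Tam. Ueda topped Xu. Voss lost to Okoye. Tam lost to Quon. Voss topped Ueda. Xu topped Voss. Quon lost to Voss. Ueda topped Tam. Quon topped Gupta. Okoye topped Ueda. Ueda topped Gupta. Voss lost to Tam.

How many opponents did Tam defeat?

1

Tam's results: beat Voss; lost to Gupta, Quon, Xu, Ueda, Okoye.
That is 1 win.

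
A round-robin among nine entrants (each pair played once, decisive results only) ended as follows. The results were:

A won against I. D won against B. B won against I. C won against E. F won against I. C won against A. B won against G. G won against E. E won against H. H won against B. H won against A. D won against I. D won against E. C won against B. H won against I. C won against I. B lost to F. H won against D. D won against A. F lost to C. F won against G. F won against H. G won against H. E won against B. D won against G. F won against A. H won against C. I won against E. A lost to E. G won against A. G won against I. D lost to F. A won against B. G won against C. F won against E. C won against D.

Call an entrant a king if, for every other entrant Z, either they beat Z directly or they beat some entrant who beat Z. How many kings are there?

A cannot reach C, D, F, H in two steps.
B cannot reach D, F in two steps.
C reaches everyone (king).
D cannot reach F in two steps.
E cannot reach F in two steps.
F reaches everyone (king).
G reaches everyone (king).
H reaches everyone (king).
I cannot reach C, D, F, G in two steps.
Kings: C, F, G, H — 4.

4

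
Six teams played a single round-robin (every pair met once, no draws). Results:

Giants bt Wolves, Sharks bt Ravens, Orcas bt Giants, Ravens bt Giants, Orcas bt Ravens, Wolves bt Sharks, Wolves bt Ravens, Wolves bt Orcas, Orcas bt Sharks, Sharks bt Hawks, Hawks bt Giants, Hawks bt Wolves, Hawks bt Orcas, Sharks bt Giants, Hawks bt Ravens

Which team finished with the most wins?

Win totals: Hawks 4, Ravens 1, Sharks 3, Giants 1, Orcas 3, Wolves 3.
Hawks leads with 4 wins (next highest: 3).

Hawks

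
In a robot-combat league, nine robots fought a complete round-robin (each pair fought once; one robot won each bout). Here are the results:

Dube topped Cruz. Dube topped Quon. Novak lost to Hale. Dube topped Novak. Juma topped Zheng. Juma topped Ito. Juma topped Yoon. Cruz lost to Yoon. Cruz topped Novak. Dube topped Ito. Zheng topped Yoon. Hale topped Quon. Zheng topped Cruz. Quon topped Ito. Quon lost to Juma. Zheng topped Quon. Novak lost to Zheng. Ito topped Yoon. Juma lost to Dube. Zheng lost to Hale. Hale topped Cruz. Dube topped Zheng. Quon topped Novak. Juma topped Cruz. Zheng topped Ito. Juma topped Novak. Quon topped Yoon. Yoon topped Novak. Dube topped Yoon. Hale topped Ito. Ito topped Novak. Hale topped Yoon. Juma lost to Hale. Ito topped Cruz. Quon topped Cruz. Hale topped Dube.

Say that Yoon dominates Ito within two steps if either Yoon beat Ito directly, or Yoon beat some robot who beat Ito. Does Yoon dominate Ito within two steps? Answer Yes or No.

Yoon did not beat Ito directly.
Yoon beat Novak, Cruz, but each of them lost to Ito. No two-step path.

No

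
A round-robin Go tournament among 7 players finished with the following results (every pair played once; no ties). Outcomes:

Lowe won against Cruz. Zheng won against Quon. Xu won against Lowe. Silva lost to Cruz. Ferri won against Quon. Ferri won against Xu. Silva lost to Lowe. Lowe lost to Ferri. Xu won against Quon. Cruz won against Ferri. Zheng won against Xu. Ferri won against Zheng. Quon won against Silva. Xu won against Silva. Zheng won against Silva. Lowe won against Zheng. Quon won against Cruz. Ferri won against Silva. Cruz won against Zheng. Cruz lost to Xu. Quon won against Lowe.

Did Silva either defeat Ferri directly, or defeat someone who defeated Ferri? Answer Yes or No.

No

Silva did not beat Ferri directly.
Silva beat no one, so there is no intermediate player.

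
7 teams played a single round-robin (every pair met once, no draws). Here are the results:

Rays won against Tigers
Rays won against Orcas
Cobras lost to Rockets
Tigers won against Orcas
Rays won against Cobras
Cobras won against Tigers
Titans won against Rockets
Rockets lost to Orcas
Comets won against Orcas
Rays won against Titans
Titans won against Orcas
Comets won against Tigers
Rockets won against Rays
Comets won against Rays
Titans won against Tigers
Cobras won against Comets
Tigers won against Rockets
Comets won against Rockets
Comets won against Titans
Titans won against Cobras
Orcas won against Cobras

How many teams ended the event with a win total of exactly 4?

2

Win totals: Orcas 2, Tigers 2, Cobras 2, Comets 5, Titans 4, Rockets 2, Rays 4.
Exactly 4: Titans, Rays — 2 teams.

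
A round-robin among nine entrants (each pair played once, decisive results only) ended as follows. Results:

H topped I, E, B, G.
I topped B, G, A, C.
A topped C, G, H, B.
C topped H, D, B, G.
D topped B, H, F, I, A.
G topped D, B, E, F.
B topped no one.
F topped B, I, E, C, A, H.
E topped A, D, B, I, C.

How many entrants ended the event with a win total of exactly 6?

Win totals: A 4, B 0, C 4, D 5, E 5, F 6, G 4, H 4, I 4.
Exactly 6: F — 1 entrant.

1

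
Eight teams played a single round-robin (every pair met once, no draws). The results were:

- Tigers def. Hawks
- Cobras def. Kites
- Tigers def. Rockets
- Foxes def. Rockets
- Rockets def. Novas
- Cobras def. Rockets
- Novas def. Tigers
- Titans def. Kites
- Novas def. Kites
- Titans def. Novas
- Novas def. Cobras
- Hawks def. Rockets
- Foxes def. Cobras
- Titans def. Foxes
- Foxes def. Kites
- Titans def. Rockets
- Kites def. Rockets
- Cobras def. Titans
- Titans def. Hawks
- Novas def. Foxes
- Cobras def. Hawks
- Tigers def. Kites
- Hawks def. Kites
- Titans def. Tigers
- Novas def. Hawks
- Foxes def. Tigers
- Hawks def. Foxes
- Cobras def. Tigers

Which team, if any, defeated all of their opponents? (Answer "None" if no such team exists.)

Highest win total is Titans with 6 (out of 7 possible).
Titans lost to Cobras, so no team went undefeated.

None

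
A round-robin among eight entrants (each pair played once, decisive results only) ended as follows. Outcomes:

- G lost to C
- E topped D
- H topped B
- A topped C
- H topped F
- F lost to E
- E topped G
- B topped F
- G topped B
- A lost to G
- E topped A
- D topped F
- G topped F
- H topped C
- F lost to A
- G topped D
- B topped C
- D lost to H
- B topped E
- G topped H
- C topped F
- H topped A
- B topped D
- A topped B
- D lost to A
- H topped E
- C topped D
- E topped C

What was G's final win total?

5

G's results: beat A, B, D, F, H; lost to C, E.
That is 5 wins.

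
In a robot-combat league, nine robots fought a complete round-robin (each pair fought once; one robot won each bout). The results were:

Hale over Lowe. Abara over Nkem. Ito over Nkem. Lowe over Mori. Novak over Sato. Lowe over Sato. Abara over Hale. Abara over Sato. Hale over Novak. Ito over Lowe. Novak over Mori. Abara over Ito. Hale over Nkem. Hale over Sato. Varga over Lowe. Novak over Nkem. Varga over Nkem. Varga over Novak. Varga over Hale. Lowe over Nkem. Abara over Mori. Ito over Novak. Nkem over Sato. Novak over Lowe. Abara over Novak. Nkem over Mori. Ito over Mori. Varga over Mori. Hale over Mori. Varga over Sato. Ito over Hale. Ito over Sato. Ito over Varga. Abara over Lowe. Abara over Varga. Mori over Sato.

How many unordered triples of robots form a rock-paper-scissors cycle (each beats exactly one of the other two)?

0

Win totals: Nkem 2, Varga 6, Sato 0, Hale 5, Ito 7, Abara 8, Lowe 3, Mori 1, Novak 4.
A robot with w wins dominates both others in C(w,2) triples; summing gives 1 + 15 + 0 + 10 + 21 + 28 + 3 + 0 + 6 = 84 transitive triples.
Total triples C(9,3) = 84, so cyclic triples = 84 − 84 = 0.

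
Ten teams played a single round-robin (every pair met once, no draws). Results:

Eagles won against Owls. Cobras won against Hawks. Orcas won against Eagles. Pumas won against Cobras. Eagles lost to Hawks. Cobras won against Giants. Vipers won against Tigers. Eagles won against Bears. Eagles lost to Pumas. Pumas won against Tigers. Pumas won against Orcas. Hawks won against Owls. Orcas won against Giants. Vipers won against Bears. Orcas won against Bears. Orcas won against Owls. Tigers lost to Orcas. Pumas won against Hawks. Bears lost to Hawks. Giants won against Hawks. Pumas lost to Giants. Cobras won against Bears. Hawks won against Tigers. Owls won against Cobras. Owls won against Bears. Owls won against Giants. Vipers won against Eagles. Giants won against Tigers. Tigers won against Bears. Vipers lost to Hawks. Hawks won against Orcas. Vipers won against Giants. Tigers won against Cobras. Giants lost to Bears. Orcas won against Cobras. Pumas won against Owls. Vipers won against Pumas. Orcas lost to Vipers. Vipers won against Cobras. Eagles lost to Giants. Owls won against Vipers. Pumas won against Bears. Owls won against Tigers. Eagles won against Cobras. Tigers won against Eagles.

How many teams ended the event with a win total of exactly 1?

Win totals: Tigers 3, Vipers 7, Hawks 6, Pumas 7, Cobras 3, Giants 4, Owls 5, Eagles 3, Bears 1, Orcas 6.
Exactly 1: Bears — 1 team.

1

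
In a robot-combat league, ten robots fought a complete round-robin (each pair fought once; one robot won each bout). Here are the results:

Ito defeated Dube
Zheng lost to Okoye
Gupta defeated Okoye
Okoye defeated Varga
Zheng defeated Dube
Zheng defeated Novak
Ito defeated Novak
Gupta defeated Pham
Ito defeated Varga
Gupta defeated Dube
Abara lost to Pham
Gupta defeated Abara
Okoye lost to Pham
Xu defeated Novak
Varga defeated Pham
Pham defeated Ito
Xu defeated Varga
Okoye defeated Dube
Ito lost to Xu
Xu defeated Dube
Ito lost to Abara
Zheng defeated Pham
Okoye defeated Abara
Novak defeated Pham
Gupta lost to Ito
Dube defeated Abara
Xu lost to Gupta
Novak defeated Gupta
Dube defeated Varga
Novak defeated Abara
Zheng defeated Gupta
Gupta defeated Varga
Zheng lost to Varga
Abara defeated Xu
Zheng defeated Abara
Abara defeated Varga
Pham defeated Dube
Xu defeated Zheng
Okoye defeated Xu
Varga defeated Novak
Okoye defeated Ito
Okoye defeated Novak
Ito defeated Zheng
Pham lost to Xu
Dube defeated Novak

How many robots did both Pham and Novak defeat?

1

Pham beat: Okoye, Abara, Dube, Ito.
Novak beat: Pham, Gupta, Abara.
Both beat: Abara — 1.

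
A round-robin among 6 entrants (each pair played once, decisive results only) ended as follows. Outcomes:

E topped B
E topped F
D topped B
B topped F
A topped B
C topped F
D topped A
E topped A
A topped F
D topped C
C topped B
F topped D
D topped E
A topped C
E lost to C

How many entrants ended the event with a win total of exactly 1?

Win totals: A 3, B 1, C 3, D 4, E 3, F 1.
Exactly 1: B, F — 2 entrants.

2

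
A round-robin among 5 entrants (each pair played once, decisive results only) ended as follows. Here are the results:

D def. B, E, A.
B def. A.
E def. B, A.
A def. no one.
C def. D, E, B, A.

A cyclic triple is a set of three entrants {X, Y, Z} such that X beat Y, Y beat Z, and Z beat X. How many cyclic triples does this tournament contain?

0

Win totals: A 0, B 1, C 4, D 3, E 2.
An entrant with w wins dominates both others in C(w,2) triples; summing gives 0 + 0 + 6 + 3 + 1 = 10 transitive triples.
Total triples C(5,3) = 10, so cyclic triples = 10 − 10 = 0.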